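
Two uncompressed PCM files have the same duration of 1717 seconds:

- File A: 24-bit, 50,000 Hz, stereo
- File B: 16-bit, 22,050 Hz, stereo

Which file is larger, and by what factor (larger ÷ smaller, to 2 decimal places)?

File A, by a factor of 3.40

File A: 50,000 × 3 × 2 = 300,000 bytes/s.
File B: 22,050 × 2 × 2 = 88,200 bytes/s.
File A is larger; ratio = 515,100,000 / 151,439,400 = 3.40.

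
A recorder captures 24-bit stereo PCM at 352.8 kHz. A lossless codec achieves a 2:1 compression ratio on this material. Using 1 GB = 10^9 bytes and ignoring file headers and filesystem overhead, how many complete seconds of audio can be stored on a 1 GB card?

Uncompressed byte rate = 352,800 × 3 × 2 = 2,116,800 bytes/s.
After 2:1 compression, effective rate ≈ 1058400 bytes/s.
Capacity = 1 × 1,000,000,000 = 1,000,000,000 bytes.
1,000,000,000 / effective rate ≈ 944.82 s → 944 seconds.

944 seconds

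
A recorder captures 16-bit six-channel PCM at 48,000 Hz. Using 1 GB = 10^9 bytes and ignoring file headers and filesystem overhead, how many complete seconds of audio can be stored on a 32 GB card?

Uncompressed byte rate = 48,000 × 2 × 6 = 576,000 bytes/s.
Capacity = 32 × 1,000,000,000 = 32,000,000,000 bytes.
32,000,000,000 / 576,000 ≈ 55555.56 s → 55,555 seconds.

55,555 seconds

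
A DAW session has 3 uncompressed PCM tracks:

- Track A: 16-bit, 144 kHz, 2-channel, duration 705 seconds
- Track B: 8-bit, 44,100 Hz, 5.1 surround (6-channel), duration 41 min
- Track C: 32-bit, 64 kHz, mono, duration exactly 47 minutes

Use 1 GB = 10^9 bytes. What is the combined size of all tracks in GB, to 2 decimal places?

Track A: 144,000 × 705 × 2 × 2 = 406,080,000 bytes.
Track B: 41 min = 2,460 s; 44,100 × 2,460 × 1 × 6 = 650,916,000 bytes.
Track C: exactly 47 minutes = 2,820 s; 64,000 × 2,820 × 4 × 1 = 721,920,000 bytes.
Total = 1,778,916,000 bytes = 1.78 GB.

1.78 GB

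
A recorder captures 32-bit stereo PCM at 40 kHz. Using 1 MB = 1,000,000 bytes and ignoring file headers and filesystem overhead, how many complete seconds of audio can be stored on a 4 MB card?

12 seconds

Uncompressed byte rate = 40,000 × 4 × 2 = 320,000 bytes/s.
Capacity = 4 × 1,000,000 = 4,000,000 bytes.
4,000,000 / 320,000 ≈ 12.5 s → 12 seconds.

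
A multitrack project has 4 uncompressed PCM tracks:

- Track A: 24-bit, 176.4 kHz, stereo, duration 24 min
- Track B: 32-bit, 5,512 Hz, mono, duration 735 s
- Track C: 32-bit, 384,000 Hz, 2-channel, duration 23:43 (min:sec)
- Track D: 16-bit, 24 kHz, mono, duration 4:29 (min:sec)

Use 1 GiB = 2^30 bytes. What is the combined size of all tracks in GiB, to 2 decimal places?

5.52 GiB

Track A: 24 min = 1,440 s; 176,400 × 1,440 × 3 × 2 = 1,524,096,000 bytes.
Track B: 5,512 × 735 × 4 × 1 = 16,205,280 bytes.
Track C: 23:43 (min:sec) = 1,423 s; 384,000 × 1,423 × 4 × 2 = 4,371,456,000 bytes.
Track D: 4:29 (min:sec) = 269 s; 24,000 × 269 × 2 × 1 = 12,912,000 bytes.
Total = 5,924,669,280 bytes = 5.52 GiB.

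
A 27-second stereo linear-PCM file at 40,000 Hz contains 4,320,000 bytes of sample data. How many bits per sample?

16 bits

Bytes per sample = 4,320,000 / (40,000 × 27 × 2) = 4,320,000 / 2,160,000 = 2.
Bit depth = 2 × 8 = 16 bits.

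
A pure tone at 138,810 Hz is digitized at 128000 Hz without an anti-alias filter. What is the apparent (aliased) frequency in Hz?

Nyquist = 128,000/2 = 64,000 Hz; 138,810 Hz exceeds it.
Alias = |138,810 − 1×128,000| = |138,810 − 128,000| = 10,810 Hz.

10,810 Hz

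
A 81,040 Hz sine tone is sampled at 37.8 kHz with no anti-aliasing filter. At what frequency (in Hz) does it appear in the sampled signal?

Nyquist = 37,800/2 = 18,900 Hz; 81,040 Hz exceeds it.
Alias = |81,040 − 2×37,800| = |81,040 − 75,600| = 5,440 Hz.

5,440 Hz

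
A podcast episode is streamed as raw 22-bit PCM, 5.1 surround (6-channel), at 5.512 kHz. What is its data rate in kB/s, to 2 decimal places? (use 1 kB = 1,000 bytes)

90.95 kB/s

Bit rate = 5,512 × 22 × 6 = 727,584 bits/s.
727,584 / 8 = 90,948 B/s = 90.95 kB/s.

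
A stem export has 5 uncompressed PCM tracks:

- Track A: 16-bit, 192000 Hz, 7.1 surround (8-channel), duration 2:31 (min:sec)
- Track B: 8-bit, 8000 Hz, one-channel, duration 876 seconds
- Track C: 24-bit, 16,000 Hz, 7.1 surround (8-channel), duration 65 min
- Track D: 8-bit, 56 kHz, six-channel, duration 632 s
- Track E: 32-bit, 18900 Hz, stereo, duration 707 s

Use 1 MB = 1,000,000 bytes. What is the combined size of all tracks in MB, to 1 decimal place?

2287.7 MB

Track A: 2:31 (min:sec) = 151 s; 192,000 × 151 × 2 × 8 = 463,872,000 bytes.
Track B: 8,000 × 876 × 1 × 1 = 7,008,000 bytes.
Track C: 65 min = 3,900 s; 16,000 × 3,900 × 3 × 8 = 1,497,600,000 bytes.
Track D: 56,000 × 632 × 1 × 6 = 212,352,000 bytes.
Track E: 18,900 × 707 × 4 × 2 = 106,898,400 bytes.
Total = 2,287,730,400 bytes = 2287.7 MB.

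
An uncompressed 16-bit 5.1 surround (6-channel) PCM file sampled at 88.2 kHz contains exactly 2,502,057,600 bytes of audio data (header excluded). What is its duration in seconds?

2,364 seconds

Byte rate = 88,200 × 2 × 6 = 1,058,400 bytes/s.
Duration = 2,502,057,600 / 1,058,400 = 2,364 s.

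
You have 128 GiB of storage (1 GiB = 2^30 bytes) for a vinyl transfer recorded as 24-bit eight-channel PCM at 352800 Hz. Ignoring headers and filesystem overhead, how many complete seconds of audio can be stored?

Uncompressed byte rate = 352,800 × 3 × 8 = 8,467,200 bytes/s.
Capacity = 128 × 1,073,741,824 = 137,438,953,472 bytes.
137,438,953,472 / 8,467,200 ≈ 16231.92 s → 16,231 seconds.

16,231 seconds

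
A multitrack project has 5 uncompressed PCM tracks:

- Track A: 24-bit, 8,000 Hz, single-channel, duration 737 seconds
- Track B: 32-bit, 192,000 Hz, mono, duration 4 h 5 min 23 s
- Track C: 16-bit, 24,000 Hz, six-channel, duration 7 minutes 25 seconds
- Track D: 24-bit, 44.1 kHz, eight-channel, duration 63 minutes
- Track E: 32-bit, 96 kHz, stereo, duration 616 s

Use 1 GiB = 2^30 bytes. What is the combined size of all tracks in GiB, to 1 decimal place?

14.8 GiB

Track A: 8,000 × 737 × 3 × 1 = 17,688,000 bytes.
Track B: 4 h 5 min 23 s = 14,723 s; 192,000 × 14,723 × 4 × 1 = 11,307,264,000 bytes.
Track C: 7 minutes 25 seconds = 445 s; 24,000 × 445 × 2 × 6 = 128,160,000 bytes.
Track D: 63 minutes = 3,780 s; 44,100 × 3,780 × 3 × 8 = 4,000,752,000 bytes.
Track E: 96,000 × 616 × 4 × 2 = 473,088,000 bytes.
Total = 15,926,952,000 bytes = 14.8 GiB.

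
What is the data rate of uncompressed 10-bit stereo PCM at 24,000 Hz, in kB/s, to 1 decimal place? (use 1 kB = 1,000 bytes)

60.0 kB/s

Bit rate = 24,000 × 10 × 2 = 480,000 bits/s.
480,000 / 8 = 60,000 B/s = 60.0 kB/s.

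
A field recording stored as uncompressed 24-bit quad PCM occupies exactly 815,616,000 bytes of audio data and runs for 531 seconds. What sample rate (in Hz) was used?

128,000 Hz

Bytes = sample_rate × seconds × bytes_per_sample × channels.
sample_rate = 815,616,000 / (531 × 3 × 4) = 815,616,000 / 6,372 = 128,000 Hz.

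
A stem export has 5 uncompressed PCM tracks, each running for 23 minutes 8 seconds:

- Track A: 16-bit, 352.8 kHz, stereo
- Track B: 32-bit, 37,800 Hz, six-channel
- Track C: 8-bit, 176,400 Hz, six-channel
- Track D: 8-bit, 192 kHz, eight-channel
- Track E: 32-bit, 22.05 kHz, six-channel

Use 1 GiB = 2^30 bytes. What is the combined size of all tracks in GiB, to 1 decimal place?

7.0 GiB

23 minutes 8 seconds = 1,388 s.
Track A: 352,800 × 1,388 × 2 × 2 = 1,958,745,600 bytes.
Track B: 37,800 × 1,388 × 4 × 6 = 1,259,193,600 bytes.
Track C: 176,400 × 1,388 × 1 × 6 = 1,469,059,200 bytes.
Track D: 192,000 × 1,388 × 1 × 8 = 2,131,968,000 bytes.
Track E: 22,050 × 1,388 × 4 × 6 = 734,529,600 bytes.
Total = 7,553,496,000 bytes = 7.0 GiB.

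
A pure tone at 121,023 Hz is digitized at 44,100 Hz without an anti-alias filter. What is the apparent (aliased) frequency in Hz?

11,277 Hz

Nyquist = 44,100/2 = 22,050 Hz; 121,023 Hz exceeds it.
Alias = |121,023 − 3×44,100| = |121,023 − 132,300| = 11,277 Hz.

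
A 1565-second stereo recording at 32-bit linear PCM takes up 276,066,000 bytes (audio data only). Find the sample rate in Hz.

Bytes = sample_rate × seconds × bytes_per_sample × channels.
sample_rate = 276,066,000 / (1,565 × 4 × 2) = 276,066,000 / 12,520 = 22,050 Hz.

22,050 Hz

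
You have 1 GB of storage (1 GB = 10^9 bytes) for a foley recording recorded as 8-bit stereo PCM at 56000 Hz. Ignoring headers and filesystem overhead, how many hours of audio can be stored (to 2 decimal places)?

Uncompressed byte rate = 56,000 × 1 × 2 = 112,000 bytes/s.
Capacity = 1 × 1,000,000,000 = 1,000,000,000 bytes.
1,000,000,000 / 112,000 ≈ 8928.57 s → 2.48 hours.

2.48 hours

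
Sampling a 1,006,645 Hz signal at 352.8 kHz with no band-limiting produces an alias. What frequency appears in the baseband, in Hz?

51,755 Hz

Nyquist = 352,800/2 = 176,400 Hz; 1,006,645 Hz exceeds it.
Alias = |1,006,645 − 3×352,800| = |1,006,645 − 1,058,400| = 51,755 Hz.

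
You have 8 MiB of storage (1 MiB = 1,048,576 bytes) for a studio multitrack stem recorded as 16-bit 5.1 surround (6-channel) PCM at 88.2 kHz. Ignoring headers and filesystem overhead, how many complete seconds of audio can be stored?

7 seconds

Uncompressed byte rate = 88,200 × 2 × 6 = 1,058,400 bytes/s.
Capacity = 8 × 1,048,576 = 8,388,608 bytes.
8,388,608 / 1,058,400 ≈ 7.93 s → 7 seconds.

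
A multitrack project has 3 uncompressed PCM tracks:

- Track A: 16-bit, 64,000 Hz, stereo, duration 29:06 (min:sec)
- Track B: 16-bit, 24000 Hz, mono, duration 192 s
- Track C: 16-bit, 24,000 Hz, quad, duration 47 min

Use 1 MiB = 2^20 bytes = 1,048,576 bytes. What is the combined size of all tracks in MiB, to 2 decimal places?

Track A: 29:06 (min:sec) = 1,746 s; 64,000 × 1,746 × 2 × 2 = 446,976,000 bytes.
Track B: 24,000 × 192 × 2 × 1 = 9,216,000 bytes.
Track C: 47 min = 2,820 s; 24,000 × 2,820 × 2 × 4 = 541,440,000 bytes.
Total = 997,632,000 bytes = 951.42 MiB.

951.42 MiB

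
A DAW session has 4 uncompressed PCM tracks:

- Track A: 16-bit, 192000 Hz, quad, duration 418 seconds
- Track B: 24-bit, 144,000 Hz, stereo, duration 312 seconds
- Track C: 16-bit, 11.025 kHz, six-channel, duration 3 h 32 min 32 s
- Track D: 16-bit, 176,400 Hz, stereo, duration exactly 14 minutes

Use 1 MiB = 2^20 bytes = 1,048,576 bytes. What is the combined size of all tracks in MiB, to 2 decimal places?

3043.57 MiB

Track A: 192,000 × 418 × 2 × 4 = 642,048,000 bytes.
Track B: 144,000 × 312 × 3 × 2 = 269,568,000 bytes.
Track C: 3 h 32 min 32 s = 12,752 s; 11,025 × 12,752 × 2 × 6 = 1,687,089,600 bytes.
Track D: exactly 14 minutes = 840 s; 176,400 × 840 × 2 × 2 = 592,704,000 bytes.
Total = 3,191,409,600 bytes = 3043.57 MiB.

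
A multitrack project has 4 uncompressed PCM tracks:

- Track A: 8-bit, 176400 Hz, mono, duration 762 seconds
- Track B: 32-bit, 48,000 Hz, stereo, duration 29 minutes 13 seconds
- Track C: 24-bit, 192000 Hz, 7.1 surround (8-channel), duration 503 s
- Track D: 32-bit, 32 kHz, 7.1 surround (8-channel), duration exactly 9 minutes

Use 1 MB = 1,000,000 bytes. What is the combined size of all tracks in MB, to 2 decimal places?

3678.35 MB

Track A: 176,400 × 762 × 1 × 1 = 134,416,800 bytes.
Track B: 29 minutes 13 seconds = 1,753 s; 48,000 × 1,753 × 4 × 2 = 673,152,000 bytes.
Track C: 192,000 × 503 × 3 × 8 = 2,317,824,000 bytes.
Track D: exactly 9 minutes = 540 s; 32,000 × 540 × 4 × 8 = 552,960,000 bytes.
Total = 3,678,352,800 bytes = 3678.35 MB.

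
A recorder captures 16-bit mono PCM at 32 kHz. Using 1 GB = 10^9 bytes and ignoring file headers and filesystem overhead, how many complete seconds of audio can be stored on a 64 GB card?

Uncompressed byte rate = 32,000 × 2 × 1 = 64,000 bytes/s.
Capacity = 64 × 1,000,000,000 = 64,000,000,000 bytes.
64,000,000,000 / 64,000 ≈ 1000000 s → 1,000,000 seconds.

1,000,000 seconds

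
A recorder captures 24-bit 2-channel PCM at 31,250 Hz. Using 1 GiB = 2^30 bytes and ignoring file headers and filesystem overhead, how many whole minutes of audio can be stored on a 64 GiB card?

Uncompressed byte rate = 31,250 × 3 × 2 = 187,500 bytes/s.
Capacity = 64 × 1,073,741,824 = 68,719,476,736 bytes.
68,719,476,736 / 187,500 ≈ 366503.88 s → 6,108 minutes.

6,108 minutes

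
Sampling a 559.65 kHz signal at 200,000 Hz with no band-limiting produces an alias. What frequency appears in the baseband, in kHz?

40.35 kHz

Nyquist = 200,000/2 = 100,000 Hz; 559,650 Hz exceeds it.
Alias = |559,650 − 3×200,000| = |559,650 − 600,000| = 40,350 Hz = 40.35 kHz.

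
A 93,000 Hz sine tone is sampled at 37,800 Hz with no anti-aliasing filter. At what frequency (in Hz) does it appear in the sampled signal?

17,400 Hz

Nyquist = 37,800/2 = 18,900 Hz; 93,000 Hz exceeds it.
Alias = |93,000 − 2×37,800| = |93,000 − 75,600| = 17,400 Hz.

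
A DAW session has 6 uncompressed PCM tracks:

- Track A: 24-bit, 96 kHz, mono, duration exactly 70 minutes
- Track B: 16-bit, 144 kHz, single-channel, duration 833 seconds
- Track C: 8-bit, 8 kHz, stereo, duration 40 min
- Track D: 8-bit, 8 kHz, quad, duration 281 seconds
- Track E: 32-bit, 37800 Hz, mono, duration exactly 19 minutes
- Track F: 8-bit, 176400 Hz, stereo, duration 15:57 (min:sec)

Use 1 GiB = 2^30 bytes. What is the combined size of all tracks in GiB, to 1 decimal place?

1.9 GiB

Track A: exactly 70 minutes = 4,200 s; 96,000 × 4,200 × 3 × 1 = 1,209,600,000 bytes.
Track B: 144,000 × 833 × 2 × 1 = 239,904,000 bytes.
Track C: 40 min = 2,400 s; 8,000 × 2,400 × 1 × 2 = 38,400,000 bytes.
Track D: 8,000 × 281 × 1 × 4 = 8,992,000 bytes.
Track E: exactly 19 minutes = 1,140 s; 37,800 × 1,140 × 4 × 1 = 172,368,000 bytes.
Track F: 15:57 (min:sec) = 957 s; 176,400 × 957 × 1 × 2 = 337,629,600 bytes.
Total = 2,006,893,600 bytes = 1.9 GiB.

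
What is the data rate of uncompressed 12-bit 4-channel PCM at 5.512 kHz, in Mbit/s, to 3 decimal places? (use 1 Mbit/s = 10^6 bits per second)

Bit rate = 5,512 × 12 × 4 = 264,576 bits/s.
= 0.265 Mbit/s.

0.265 Mbit/s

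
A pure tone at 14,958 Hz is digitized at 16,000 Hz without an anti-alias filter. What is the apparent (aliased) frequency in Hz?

1,042 Hz

Nyquist = 16,000/2 = 8,000 Hz; 14,958 Hz exceeds it.
Alias = |14,958 − 1×16,000| = |14,958 − 16,000| = 1,042 Hz.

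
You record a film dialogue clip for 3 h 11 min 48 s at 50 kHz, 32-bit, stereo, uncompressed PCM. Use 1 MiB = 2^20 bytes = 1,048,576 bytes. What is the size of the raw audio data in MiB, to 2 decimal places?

Duration = 3 h 11 min 48 s = 11,508 s.
Bytes = 50,000 samples/s × 11,508 s × 4 bytes/sample × 2 ch = 4,603,200,000 bytes.
4,603,200,000 / 1,048,576 = 4389.95 MiB.

4389.95 MiB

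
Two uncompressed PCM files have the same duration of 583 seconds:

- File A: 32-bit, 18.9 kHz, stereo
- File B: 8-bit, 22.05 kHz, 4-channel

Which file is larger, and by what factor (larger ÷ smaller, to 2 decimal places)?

File A: 18,900 × 4 × 2 = 151,200 bytes/s.
File B: 22,050 × 1 × 4 = 88,200 bytes/s.
File A is larger; ratio = 88,149,600 / 51,420,600 = 1.71.

File A, by a factor of 1.71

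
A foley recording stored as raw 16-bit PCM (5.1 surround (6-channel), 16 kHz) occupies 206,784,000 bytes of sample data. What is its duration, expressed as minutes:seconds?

Byte rate = 16,000 × 2 × 6 = 192,000 bytes/s.
Duration = 206,784,000 / 192,000 = 1,077 s.
1,077 s = 17:57.

17:57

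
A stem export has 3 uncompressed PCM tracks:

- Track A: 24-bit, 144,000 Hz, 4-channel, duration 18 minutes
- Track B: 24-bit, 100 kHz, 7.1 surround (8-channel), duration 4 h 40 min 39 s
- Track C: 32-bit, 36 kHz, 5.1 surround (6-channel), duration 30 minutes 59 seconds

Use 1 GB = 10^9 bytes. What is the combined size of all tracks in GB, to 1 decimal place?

43.9 GB

Track A: 18 minutes = 1,080 s; 144,000 × 1,080 × 3 × 4 = 1,866,240,000 bytes.
Track B: 4 h 40 min 39 s = 16,839 s; 100,000 × 16,839 × 3 × 8 = 40,413,600,000 bytes.
Track C: 30 minutes 59 seconds = 1,859 s; 36,000 × 1,859 × 4 × 6 = 1,606,176,000 bytes.
Total = 43,886,016,000 bytes = 43.9 GB.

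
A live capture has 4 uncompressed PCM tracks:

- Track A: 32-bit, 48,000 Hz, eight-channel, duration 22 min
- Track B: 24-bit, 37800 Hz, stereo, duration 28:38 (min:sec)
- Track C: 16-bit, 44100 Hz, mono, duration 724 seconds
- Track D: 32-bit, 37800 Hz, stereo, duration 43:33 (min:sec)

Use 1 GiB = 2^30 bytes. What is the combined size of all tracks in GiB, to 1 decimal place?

Track A: 22 min = 1,320 s; 48,000 × 1,320 × 4 × 8 = 2,027,520,000 bytes.
Track B: 28:38 (min:sec) = 1,718 s; 37,800 × 1,718 × 3 × 2 = 389,642,400 bytes.
Track C: 44,100 × 724 × 2 × 1 = 63,856,800 bytes.
Track D: 43:33 (min:sec) = 2,613 s; 37,800 × 2,613 × 4 × 2 = 790,171,200 bytes.
Total = 3,271,190,400 bytes = 3.0 GiB.

3.0 GiB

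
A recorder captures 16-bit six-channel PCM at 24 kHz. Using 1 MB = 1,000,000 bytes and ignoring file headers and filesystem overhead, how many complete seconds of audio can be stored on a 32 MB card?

Uncompressed byte rate = 24,000 × 2 × 6 = 288,000 bytes/s.
Capacity = 32 × 1,000,000 = 32,000,000 bytes.
32,000,000 / 288,000 ≈ 111.11 s → 111 seconds.

111 seconds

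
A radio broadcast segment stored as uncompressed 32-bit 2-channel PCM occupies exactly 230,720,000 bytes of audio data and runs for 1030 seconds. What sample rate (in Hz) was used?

28,000 Hz

Bytes = sample_rate × seconds × bytes_per_sample × channels.
sample_rate = 230,720,000 / (1,030 × 4 × 2) = 230,720,000 / 8,240 = 28,000 Hz.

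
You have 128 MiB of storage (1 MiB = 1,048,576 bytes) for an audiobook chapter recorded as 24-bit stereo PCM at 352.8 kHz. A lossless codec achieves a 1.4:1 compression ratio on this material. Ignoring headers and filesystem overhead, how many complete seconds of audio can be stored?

88 seconds

Uncompressed byte rate = 352,800 × 3 × 2 = 2,116,800 bytes/s.
After 1.4:1 compression, effective rate ≈ 1512000 bytes/s.
Capacity = 128 × 1,048,576 = 134,217,728 bytes.
134,217,728 / effective rate ≈ 88.77 s → 88 seconds.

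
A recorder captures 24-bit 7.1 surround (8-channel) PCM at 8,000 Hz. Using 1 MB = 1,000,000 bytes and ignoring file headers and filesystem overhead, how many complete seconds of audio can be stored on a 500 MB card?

2,604 seconds

Uncompressed byte rate = 8,000 × 3 × 8 = 192,000 bytes/s.
Capacity = 500 × 1,000,000 = 500,000,000 bytes.
500,000,000 / 192,000 ≈ 2604.17 s → 2,604 seconds.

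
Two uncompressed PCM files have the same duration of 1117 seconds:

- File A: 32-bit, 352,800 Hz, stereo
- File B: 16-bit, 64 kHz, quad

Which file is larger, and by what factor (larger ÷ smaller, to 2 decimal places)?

File A: 352,800 × 4 × 2 = 2,822,400 bytes/s.
File B: 64,000 × 2 × 4 = 512,000 bytes/s.
File A is larger; ratio = 3,152,620,800 / 571,904,000 = 5.51.

File A, by a factor of 5.51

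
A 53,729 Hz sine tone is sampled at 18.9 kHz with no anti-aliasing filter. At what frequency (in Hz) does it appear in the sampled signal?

Nyquist = 18,900/2 = 9,450 Hz; 53,729 Hz exceeds it.
Alias = |53,729 − 3×18,900| = |53,729 − 56,700| = 2,971 Hz.

2,971 Hz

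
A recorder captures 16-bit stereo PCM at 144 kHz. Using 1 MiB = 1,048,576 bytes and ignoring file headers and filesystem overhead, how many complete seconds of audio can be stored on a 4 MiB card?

Uncompressed byte rate = 144,000 × 2 × 2 = 576,000 bytes/s.
Capacity = 4 × 1,048,576 = 4,194,304 bytes.
4,194,304 / 576,000 ≈ 7.28 s → 7 seconds.

7 seconds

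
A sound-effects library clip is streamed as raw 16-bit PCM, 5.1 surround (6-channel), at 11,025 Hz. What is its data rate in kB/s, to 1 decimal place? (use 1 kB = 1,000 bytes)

Bit rate = 11,025 × 16 × 6 = 1,058,400 bits/s.
1,058,400 / 8 = 132,300 B/s = 132.3 kB/s.

132.3 kB/s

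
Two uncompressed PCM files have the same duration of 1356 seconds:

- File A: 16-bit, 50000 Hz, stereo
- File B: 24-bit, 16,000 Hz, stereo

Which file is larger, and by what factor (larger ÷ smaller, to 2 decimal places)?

File A, by a factor of 2.08

File A: 50,000 × 2 × 2 = 200,000 bytes/s.
File B: 16,000 × 3 × 2 = 96,000 bytes/s.
File A is larger; ratio = 271,200,000 / 130,176,000 = 2.08.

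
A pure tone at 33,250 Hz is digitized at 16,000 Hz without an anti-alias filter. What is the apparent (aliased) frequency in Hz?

1,250 Hz

Nyquist = 16,000/2 = 8,000 Hz; 33,250 Hz exceeds it.
Alias = |33,250 − 2×16,000| = |33,250 − 32,000| = 1,250 Hz.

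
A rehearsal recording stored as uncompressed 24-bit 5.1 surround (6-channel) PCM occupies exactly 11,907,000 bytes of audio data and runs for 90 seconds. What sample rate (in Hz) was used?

7,350 Hz

Bytes = sample_rate × seconds × bytes_per_sample × channels.
sample_rate = 11,907,000 / (90 × 3 × 6) = 11,907,000 / 1,620 = 7,350 Hz.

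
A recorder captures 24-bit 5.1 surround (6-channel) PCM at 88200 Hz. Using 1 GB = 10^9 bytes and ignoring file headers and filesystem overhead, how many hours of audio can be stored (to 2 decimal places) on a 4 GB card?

Uncompressed byte rate = 88,200 × 3 × 6 = 1,587,600 bytes/s.
Capacity = 4 × 1,000,000,000 = 4,000,000,000 bytes.
4,000,000,000 / 1,587,600 ≈ 2519.53 s → 0.70 hours.

0.70 hours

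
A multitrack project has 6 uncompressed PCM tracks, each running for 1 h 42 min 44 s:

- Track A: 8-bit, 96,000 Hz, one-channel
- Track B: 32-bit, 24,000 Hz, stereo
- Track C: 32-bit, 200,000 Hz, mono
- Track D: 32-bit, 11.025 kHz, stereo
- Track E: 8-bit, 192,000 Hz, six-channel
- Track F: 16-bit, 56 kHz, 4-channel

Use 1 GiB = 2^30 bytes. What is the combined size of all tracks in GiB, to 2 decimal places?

1 h 42 min 44 s = 6,164 s.
Track A: 96,000 × 6,164 × 1 × 1 = 591,744,000 bytes.
Track B: 24,000 × 6,164 × 4 × 2 = 1,183,488,000 bytes.
Track C: 200,000 × 6,164 × 4 × 1 = 4,931,200,000 bytes.
Track D: 11,025 × 6,164 × 4 × 2 = 543,664,800 bytes.
Track E: 192,000 × 6,164 × 1 × 6 = 7,100,928,000 bytes.
Track F: 56,000 × 6,164 × 2 × 4 = 2,761,472,000 bytes.
Total = 17,112,496,800 bytes = 15.94 GiB.

15.94 GiB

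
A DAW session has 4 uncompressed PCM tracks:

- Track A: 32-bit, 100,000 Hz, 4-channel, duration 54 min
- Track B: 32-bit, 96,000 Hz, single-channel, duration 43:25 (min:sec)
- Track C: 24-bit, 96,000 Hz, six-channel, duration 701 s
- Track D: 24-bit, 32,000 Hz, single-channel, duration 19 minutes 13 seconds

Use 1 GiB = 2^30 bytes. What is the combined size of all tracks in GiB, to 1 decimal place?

Track A: 54 min = 3,240 s; 100,000 × 3,240 × 4 × 4 = 5,184,000,000 bytes.
Track B: 43:25 (min:sec) = 2,605 s; 96,000 × 2,605 × 4 × 1 = 1,000,320,000 bytes.
Track C: 96,000 × 701 × 3 × 6 = 1,211,328,000 bytes.
Track D: 19 minutes 13 seconds = 1,153 s; 32,000 × 1,153 × 3 × 1 = 110,688,000 bytes.
Total = 7,506,336,000 bytes = 7.0 GiB.

7.0 GiB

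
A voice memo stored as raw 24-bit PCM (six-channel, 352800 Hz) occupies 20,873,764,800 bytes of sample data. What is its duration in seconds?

Byte rate = 352,800 × 3 × 6 = 6,350,400 bytes/s.
Duration = 20,873,764,800 / 6,350,400 = 3,287 s.

3,287 seconds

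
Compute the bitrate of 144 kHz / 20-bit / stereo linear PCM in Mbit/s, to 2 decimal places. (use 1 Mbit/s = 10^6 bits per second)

5.76 Mbit/s

Bit rate = 144,000 × 20 × 2 = 5,760,000 bits/s.
= 5.76 Mbit/s.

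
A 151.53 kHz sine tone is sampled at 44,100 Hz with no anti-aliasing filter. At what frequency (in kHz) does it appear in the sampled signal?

19.23 kHz

Nyquist = 44,100/2 = 22,050 Hz; 151,530 Hz exceeds it.
Alias = |151,530 − 3×44,100| = |151,530 − 132,300| = 19,230 Hz = 19.23 kHz.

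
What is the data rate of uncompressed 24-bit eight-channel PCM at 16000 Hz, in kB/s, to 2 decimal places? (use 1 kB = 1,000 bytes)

384.00 kB/s

Bit rate = 16,000 × 24 × 8 = 3,072,000 bits/s.
3,072,000 / 8 = 384,000 B/s = 384.00 kB/s.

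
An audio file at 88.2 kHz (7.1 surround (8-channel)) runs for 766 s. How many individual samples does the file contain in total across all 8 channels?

540,489,600 samples

88,200 × 766 s × 8 ch = 540,489,600 samples.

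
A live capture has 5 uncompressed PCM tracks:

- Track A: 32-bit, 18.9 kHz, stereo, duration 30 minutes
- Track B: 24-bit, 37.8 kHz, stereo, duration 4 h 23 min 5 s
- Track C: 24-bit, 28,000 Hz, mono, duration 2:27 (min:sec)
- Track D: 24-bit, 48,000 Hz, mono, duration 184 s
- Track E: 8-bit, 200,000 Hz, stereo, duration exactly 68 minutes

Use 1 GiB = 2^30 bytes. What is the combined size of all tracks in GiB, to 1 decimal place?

Track A: 30 minutes = 1,800 s; 18,900 × 1,800 × 4 × 2 = 272,160,000 bytes.
Track B: 4 h 23 min 5 s = 15,785 s; 37,800 × 15,785 × 3 × 2 = 3,580,038,000 bytes.
Track C: 2:27 (min:sec) = 147 s; 28,000 × 147 × 3 × 1 = 12,348,000 bytes.
Track D: 48,000 × 184 × 3 × 1 = 26,496,000 bytes.
Track E: exactly 68 minutes = 4,080 s; 200,000 × 4,080 × 1 × 2 = 1,632,000,000 bytes.
Total = 5,523,042,000 bytes = 5.1 GiB.

5.1 GiB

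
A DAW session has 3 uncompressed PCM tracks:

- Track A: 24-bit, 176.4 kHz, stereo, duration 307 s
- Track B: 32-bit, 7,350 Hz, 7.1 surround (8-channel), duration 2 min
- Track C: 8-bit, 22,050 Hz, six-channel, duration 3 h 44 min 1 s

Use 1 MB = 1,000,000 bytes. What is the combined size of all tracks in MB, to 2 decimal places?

Track A: 176,400 × 307 × 3 × 2 = 324,928,800 bytes.
Track B: 2 min = 120 s; 7,350 × 120 × 4 × 8 = 28,224,000 bytes.
Track C: 3 h 44 min 1 s = 13,441 s; 22,050 × 13,441 × 1 × 6 = 1,778,244,300 bytes.
Total = 2,131,397,100 bytes = 2131.40 MB.

2131.40 MB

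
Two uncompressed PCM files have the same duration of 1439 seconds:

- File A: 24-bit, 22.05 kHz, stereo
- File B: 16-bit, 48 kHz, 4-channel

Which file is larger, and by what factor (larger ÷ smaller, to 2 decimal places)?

File A: 22,050 × 3 × 2 = 132,300 bytes/s.
File B: 48,000 × 2 × 4 = 384,000 bytes/s.
File B is larger; ratio = 552,576,000 / 190,379,700 = 2.90.

File B, by a factor of 2.90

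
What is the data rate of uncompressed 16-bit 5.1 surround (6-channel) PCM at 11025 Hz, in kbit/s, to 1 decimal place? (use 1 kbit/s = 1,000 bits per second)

Bit rate = 11,025 × 16 × 6 = 1,058,400 bits/s.
= 1058.4 kbit/s.

1058.4 kbit/s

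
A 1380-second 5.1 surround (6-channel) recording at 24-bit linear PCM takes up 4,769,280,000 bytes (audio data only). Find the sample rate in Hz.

Bytes = sample_rate × seconds × bytes_per_sample × channels.
sample_rate = 4,769,280,000 / (1,380 × 3 × 6) = 4,769,280,000 / 24,840 = 192,000 Hz.

192,000 Hz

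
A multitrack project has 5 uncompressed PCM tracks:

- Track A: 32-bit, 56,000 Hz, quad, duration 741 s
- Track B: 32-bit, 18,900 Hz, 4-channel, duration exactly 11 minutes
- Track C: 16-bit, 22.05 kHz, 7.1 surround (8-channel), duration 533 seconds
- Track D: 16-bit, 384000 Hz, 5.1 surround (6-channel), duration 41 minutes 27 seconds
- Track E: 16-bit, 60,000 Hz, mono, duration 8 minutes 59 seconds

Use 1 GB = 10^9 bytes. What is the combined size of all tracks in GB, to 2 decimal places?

Track A: 56,000 × 741 × 4 × 4 = 663,936,000 bytes.
Track B: exactly 11 minutes = 660 s; 18,900 × 660 × 4 × 4 = 199,584,000 bytes.
Track C: 22,050 × 533 × 2 × 8 = 188,042,400 bytes.
Track D: 41 minutes 27 seconds = 2,487 s; 384,000 × 2,487 × 2 × 6 = 11,460,096,000 bytes.
Track E: 8 minutes 59 seconds = 539 s; 60,000 × 539 × 2 × 1 = 64,680,000 bytes.
Total = 12,576,338,400 bytes = 12.58 GB.

12.58 GB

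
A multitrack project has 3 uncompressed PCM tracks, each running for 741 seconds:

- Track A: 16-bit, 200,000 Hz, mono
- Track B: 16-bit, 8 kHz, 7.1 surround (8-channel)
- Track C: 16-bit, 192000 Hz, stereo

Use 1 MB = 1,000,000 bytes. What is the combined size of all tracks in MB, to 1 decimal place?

Track A: 200,000 × 741 × 2 × 1 = 296,400,000 bytes.
Track B: 8,000 × 741 × 2 × 8 = 94,848,000 bytes.
Track C: 192,000 × 741 × 2 × 2 = 569,088,000 bytes.
Total = 960,336,000 bytes = 960.3 MB.

960.3 MB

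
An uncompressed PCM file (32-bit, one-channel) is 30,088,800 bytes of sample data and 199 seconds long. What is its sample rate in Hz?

37,800 Hz

Bytes = sample_rate × seconds × bytes_per_sample × channels.
sample_rate = 30,088,800 / (199 × 4 × 1) = 30,088,800 / 796 = 37,800 Hz.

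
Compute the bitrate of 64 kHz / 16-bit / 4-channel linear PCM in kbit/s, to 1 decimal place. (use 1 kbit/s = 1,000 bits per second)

4096.0 kbit/s

Bit rate = 64,000 × 16 × 4 = 4,096,000 bits/s.
= 4096.0 kbit/s.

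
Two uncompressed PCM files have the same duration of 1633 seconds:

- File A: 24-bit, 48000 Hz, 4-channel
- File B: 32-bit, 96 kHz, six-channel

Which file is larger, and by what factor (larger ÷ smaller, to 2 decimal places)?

File B, by a factor of 4.00

File A: 48,000 × 3 × 4 = 576,000 bytes/s.
File B: 96,000 × 4 × 6 = 2,304,000 bytes/s.
File B is larger; ratio = 3,762,432,000 / 940,608,000 = 4.00.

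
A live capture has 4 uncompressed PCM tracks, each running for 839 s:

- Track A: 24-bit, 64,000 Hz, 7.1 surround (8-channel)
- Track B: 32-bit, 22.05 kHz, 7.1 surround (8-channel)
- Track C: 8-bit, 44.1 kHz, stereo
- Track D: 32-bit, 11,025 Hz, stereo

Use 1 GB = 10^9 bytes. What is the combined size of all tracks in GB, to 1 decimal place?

Track A: 64,000 × 839 × 3 × 8 = 1,288,704,000 bytes.
Track B: 22,050 × 839 × 4 × 8 = 591,998,400 bytes.
Track C: 44,100 × 839 × 1 × 2 = 73,999,800 bytes.
Track D: 11,025 × 839 × 4 × 2 = 73,999,800 bytes.
Total = 2,028,702,000 bytes = 2.0 GB.

2.0 GB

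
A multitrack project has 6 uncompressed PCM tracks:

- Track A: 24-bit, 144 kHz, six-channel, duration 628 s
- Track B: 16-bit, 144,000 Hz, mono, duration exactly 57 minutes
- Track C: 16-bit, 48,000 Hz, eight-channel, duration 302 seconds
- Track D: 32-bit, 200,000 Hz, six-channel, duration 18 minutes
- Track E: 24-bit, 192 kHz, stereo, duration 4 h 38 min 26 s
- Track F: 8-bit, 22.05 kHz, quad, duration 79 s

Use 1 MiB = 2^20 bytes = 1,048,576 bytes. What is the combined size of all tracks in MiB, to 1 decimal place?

Track A: 144,000 × 628 × 3 × 6 = 1,627,776,000 bytes.
Track B: exactly 57 minutes = 3,420 s; 144,000 × 3,420 × 2 × 1 = 984,960,000 bytes.
Track C: 48,000 × 302 × 2 × 8 = 231,936,000 bytes.
Track D: 18 minutes = 1,080 s; 200,000 × 1,080 × 4 × 6 = 5,184,000,000 bytes.
Track E: 4 h 38 min 26 s = 16,706 s; 192,000 × 16,706 × 3 × 2 = 19,245,312,000 bytes.
Track F: 22,050 × 79 × 1 × 4 = 6,967,800 bytes.
Total = 27,280,951,800 bytes = 26017.1 MiB.

26017.1 MiB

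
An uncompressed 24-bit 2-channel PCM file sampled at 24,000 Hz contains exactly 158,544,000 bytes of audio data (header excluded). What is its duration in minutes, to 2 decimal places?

Byte rate = 24,000 × 3 × 2 = 144,000 bytes/s.
Duration = 158,544,000 / 144,000 = 1,101 s.
1,101 s / 60 = 18.35 minutes.

18.35 minutes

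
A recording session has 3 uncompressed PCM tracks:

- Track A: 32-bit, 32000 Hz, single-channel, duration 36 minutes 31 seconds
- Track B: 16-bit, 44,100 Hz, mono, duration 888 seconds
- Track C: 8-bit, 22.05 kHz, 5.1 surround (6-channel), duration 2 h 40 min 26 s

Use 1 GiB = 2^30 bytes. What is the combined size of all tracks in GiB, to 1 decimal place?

Track A: 36 minutes 31 seconds = 2,191 s; 32,000 × 2,191 × 4 × 1 = 280,448,000 bytes.
Track B: 44,100 × 888 × 2 × 1 = 78,321,600 bytes.
Track C: 2 h 40 min 26 s = 9,626 s; 22,050 × 9,626 × 1 × 6 = 1,273,519,800 bytes.
Total = 1,632,289,400 bytes = 1.5 GiB.

1.5 GiB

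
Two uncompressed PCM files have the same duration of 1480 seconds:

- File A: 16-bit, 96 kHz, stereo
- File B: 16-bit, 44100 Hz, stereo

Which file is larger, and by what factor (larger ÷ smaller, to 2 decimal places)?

File A: 96,000 × 2 × 2 = 384,000 bytes/s.
File B: 44,100 × 2 × 2 = 176,400 bytes/s.
File A is larger; ratio = 568,320,000 / 261,072,000 = 2.18.

File A, by a factor of 2.18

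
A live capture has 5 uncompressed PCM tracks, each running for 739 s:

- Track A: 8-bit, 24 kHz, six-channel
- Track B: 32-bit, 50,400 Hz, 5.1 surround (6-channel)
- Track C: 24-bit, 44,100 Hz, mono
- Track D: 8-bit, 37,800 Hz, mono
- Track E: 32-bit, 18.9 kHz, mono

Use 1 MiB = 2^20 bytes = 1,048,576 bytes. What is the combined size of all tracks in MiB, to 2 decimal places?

1127.13 MiB

Track A: 24,000 × 739 × 1 × 6 = 106,416,000 bytes.
Track B: 50,400 × 739 × 4 × 6 = 893,894,400 bytes.
Track C: 44,100 × 739 × 3 × 1 = 97,769,700 bytes.
Track D: 37,800 × 739 × 1 × 1 = 27,934,200 bytes.
Track E: 18,900 × 739 × 4 × 1 = 55,868,400 bytes.
Total = 1,181,882,700 bytes = 1127.13 MiB.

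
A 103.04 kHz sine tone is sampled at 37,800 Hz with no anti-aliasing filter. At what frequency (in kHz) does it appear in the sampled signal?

Nyquist = 37,800/2 = 18,900 Hz; 103,040 Hz exceeds it.
Alias = |103,040 − 3×37,800| = |103,040 − 113,400| = 10,360 Hz = 10.36 kHz.

10.36 kHz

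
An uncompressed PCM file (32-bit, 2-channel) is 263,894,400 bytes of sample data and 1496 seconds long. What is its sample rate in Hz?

22,050 Hz

Bytes = sample_rate × seconds × bytes_per_sample × channels.
sample_rate = 263,894,400 / (1,496 × 4 × 2) = 263,894,400 / 11,968 = 22,050 Hz.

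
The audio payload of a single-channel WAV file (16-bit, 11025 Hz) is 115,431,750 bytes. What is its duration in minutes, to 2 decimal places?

87.25 minutes

Byte rate = 11,025 × 2 × 1 = 22,050 bytes/s.
Duration = 115,431,750 / 22,050 = 5,235 s.
5,235 s / 60 = 87.25 minutes.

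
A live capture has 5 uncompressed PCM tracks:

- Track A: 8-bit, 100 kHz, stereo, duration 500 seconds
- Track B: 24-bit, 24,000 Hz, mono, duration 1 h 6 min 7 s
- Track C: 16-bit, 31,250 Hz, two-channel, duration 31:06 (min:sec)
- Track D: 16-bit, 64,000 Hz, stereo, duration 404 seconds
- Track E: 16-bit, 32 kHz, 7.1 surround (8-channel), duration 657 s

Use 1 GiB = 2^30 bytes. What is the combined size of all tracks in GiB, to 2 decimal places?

Track A: 100,000 × 500 × 1 × 2 = 100,000,000 bytes.
Track B: 1 h 6 min 7 s = 3,967 s; 24,000 × 3,967 × 3 × 1 = 285,624,000 bytes.
Track C: 31:06 (min:sec) = 1,866 s; 31,250 × 1,866 × 2 × 2 = 233,250,000 bytes.
Track D: 64,000 × 404 × 2 × 2 = 103,424,000 bytes.
Track E: 32,000 × 657 × 2 × 8 = 336,384,000 bytes.
Total = 1,058,682,000 bytes = 0.99 GiB.

0.99 GiB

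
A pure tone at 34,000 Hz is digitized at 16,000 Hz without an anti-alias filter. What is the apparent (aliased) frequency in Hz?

Nyquist = 16,000/2 = 8,000 Hz; 34,000 Hz exceeds it.
Alias = |34,000 − 2×16,000| = |34,000 − 32,000| = 2,000 Hz.

2,000 Hz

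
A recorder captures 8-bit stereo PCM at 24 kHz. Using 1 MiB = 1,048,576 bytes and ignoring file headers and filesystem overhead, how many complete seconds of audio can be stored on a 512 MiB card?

Uncompressed byte rate = 24,000 × 1 × 2 = 48,000 bytes/s.
Capacity = 512 × 1,048,576 = 536,870,912 bytes.
536,870,912 / 48,000 ≈ 11184.81 s → 11,184 seconds.

11,184 seconds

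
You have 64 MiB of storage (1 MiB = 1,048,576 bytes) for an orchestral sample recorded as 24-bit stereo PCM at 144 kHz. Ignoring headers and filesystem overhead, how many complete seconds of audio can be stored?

77 seconds

Uncompressed byte rate = 144,000 × 3 × 2 = 864,000 bytes/s.
Capacity = 64 × 1,048,576 = 67,108,864 bytes.
67,108,864 / 864,000 ≈ 77.67 s → 77 seconds.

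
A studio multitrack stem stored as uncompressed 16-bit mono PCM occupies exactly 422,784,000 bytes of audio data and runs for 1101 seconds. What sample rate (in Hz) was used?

192,000 Hz

Bytes = sample_rate × seconds × bytes_per_sample × channels.
sample_rate = 422,784,000 / (1,101 × 2 × 1) = 422,784,000 / 2,202 = 192,000 Hz.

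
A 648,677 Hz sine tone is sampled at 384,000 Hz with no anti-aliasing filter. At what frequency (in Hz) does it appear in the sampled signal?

119,323 Hz

Nyquist = 384,000/2 = 192,000 Hz; 648,677 Hz exceeds it.
Alias = |648,677 − 2×384,000| = |648,677 − 768,000| = 119,323 Hz.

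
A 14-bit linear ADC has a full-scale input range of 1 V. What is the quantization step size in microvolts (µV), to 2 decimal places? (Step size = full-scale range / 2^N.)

1 V / 2^14 = 1 / 16,384 V = 61.04 µV.

61.04 µV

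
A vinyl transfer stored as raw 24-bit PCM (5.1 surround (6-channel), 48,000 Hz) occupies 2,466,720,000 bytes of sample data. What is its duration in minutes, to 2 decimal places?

47.58 minutes

Byte rate = 48,000 × 3 × 6 = 864,000 bytes/s.
Duration = 2,466,720,000 / 864,000 = 2,855 s.
2,855 s / 60 = 47.58 minutes.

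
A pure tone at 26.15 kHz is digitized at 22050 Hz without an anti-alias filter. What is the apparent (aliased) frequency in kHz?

Nyquist = 22,050/2 = 11,025 Hz; 26,150 Hz exceeds it.
Alias = |26,150 − 1×22,050| = |26,150 − 22,050| = 4,100 Hz = 4.1 kHz.

4.1 kHz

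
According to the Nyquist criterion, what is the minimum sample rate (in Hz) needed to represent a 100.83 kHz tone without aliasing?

201,660 Hz

Minimum sample rate = 2 × 100,830 Hz = 201,660 Hz.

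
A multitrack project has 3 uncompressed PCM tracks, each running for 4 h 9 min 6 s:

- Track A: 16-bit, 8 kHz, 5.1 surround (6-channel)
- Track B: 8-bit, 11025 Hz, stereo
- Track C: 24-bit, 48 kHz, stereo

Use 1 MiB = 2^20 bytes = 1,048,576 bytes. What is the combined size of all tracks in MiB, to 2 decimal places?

5787.68 MiB

4 h 9 min 6 s = 14,946 s.
Track A: 8,000 × 14,946 × 2 × 6 = 1,434,816,000 bytes.
Track B: 11,025 × 14,946 × 1 × 2 = 329,559,300 bytes.
Track C: 48,000 × 14,946 × 3 × 2 = 4,304,448,000 bytes.
Total = 6,068,823,300 bytes = 5787.68 MiB.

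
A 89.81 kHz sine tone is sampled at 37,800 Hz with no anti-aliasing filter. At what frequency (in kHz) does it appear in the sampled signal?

14.21 kHz

Nyquist = 37,800/2 = 18,900 Hz; 89,810 Hz exceeds it.
Alias = |89,810 − 2×37,800| = |89,810 − 75,600| = 14,210 Hz = 14.21 kHz.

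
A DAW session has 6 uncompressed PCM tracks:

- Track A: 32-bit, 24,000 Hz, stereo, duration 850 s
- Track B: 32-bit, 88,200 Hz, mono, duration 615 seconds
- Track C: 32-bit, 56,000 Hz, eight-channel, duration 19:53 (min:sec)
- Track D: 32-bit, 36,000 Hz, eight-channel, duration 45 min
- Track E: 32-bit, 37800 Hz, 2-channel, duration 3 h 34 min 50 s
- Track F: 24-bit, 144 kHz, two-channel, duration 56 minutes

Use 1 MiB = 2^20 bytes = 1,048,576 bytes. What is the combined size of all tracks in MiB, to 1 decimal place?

11853.6 MiB

Track A: 24,000 × 850 × 4 × 2 = 163,200,000 bytes.
Track B: 88,200 × 615 × 4 × 1 = 216,972,000 bytes.
Track C: 19:53 (min:sec) = 1,193 s; 56,000 × 1,193 × 4 × 8 = 2,137,856,000 bytes.
Track D: 45 min = 2,700 s; 36,000 × 2,700 × 4 × 8 = 3,110,400,000 bytes.
Track E: 3 h 34 min 50 s = 12,890 s; 37,800 × 12,890 × 4 × 2 = 3,897,936,000 bytes.
Track F: 56 minutes = 3,360 s; 144,000 × 3,360 × 3 × 2 = 2,903,040,000 bytes.
Total = 12,429,404,000 bytes = 11853.6 MiB.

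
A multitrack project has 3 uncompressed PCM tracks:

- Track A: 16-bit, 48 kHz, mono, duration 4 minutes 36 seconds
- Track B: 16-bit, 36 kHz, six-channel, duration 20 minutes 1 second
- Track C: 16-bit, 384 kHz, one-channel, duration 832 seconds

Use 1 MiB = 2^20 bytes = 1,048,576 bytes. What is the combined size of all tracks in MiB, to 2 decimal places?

1129.44 MiB

Track A: 4 minutes 36 seconds = 276 s; 48,000 × 276 × 2 × 1 = 26,496,000 bytes.
Track B: 20 minutes 1 second = 1,201 s; 36,000 × 1,201 × 2 × 6 = 518,832,000 bytes.
Track C: 384,000 × 832 × 2 × 1 = 638,976,000 bytes.
Total = 1,184,304,000 bytes = 1129.44 MiB.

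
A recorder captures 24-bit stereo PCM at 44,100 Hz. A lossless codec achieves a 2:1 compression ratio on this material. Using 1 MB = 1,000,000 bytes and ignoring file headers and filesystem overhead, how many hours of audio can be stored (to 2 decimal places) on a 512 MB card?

1.07 hours

Uncompressed byte rate = 44,100 × 3 × 2 = 264,600 bytes/s.
After 2:1 compression, effective rate ≈ 132300 bytes/s.
Capacity = 512 × 1,000,000 = 512,000,000 bytes.
512,000,000 / effective rate ≈ 3869.99 s → 1.07 hours.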